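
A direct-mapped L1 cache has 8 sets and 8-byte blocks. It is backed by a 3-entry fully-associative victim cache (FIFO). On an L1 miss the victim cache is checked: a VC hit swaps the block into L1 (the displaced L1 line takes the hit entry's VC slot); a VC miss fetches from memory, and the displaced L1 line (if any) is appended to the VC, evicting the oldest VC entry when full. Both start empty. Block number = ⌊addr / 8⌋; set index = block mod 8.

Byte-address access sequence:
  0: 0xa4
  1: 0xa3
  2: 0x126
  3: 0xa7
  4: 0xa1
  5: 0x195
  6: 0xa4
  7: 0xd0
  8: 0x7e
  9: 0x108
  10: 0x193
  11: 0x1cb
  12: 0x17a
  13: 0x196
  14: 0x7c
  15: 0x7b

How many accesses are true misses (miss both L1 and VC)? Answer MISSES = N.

  [0] addr=0xa4 blk=20 s=4: MISS | VC []
  [1] addr=0xa3 blk=20 s=4: L1-HIT | VC []
  [2] addr=0x126 blk=36 s=4: MISS | VC [20]
  [3] addr=0xa7 blk=20 s=4: VC-HIT | VC [36]
  [4] addr=0xa1 blk=20 s=4: L1-HIT | VC [36]
  [5] addr=0x195 blk=50 s=2: MISS | VC [36]
  [6] addr=0xa4 blk=20 s=4: L1-HIT | VC [36]
  [7] addr=0xd0 blk=26 s=2: MISS | VC [36, 50]
  [8] addr=0x7e blk=15 s=7: MISS | VC [36, 50]
  [9] addr=0x108 blk=33 s=1: MISS | VC [36, 50]
  [10] addr=0x193 blk=50 s=2: VC-HIT | VC [36, 26]
  [11] addr=0x1cb blk=57 s=1: MISS | VC [36, 26, 33]
  [12] addr=0x17a blk=47 s=7: MISS | VC [26, 33, 15]
  [13] addr=0x196 blk=50 s=2: L1-HIT | VC [26, 33, 15]
  [14] addr=0x7c blk=15 s=7: VC-HIT | VC [26, 33, 47]
  [15] addr=0x7b blk=15 s=7: L1-HIT | VC [26, 33, 47]

MISSES = 8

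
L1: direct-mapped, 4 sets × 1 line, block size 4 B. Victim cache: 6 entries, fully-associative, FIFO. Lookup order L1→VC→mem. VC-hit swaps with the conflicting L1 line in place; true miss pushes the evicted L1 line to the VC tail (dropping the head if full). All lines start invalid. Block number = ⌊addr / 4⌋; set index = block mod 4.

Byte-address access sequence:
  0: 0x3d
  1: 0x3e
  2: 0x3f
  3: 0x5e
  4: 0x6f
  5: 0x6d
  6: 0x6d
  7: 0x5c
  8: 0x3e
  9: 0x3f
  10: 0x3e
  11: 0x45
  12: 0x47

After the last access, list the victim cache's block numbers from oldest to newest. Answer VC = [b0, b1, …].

VC = [23, 27]

#0 0x3d→b15/s3 MISS; vc=[]
#1 0x3e→b15/s3 L1-HIT; vc=[]
#2 0x3f→b15/s3 L1-HIT; vc=[]
#3 0x5e→b23/s3 MISS; vc=[15]
#4 0x6f→b27/s3 MISS; vc=[15,23]
#5 0x6d→b27/s3 L1-HIT; vc=[15,23]
#6 0x6d→b27/s3 L1-HIT; vc=[15,23]
#7 0x5c→b23/s3 VC-HIT; vc=[15,27]
#8 0x3e→b15/s3 VC-HIT; vc=[23,27]
#9 0x3f→b15/s3 L1-HIT; vc=[23,27]
#10 0x3e→b15/s3 L1-HIT; vc=[23,27]
#11 0x45→b17/s1 MISS; vc=[23,27]
#12 0x47→b17/s1 L1-HIT; vc=[23,27]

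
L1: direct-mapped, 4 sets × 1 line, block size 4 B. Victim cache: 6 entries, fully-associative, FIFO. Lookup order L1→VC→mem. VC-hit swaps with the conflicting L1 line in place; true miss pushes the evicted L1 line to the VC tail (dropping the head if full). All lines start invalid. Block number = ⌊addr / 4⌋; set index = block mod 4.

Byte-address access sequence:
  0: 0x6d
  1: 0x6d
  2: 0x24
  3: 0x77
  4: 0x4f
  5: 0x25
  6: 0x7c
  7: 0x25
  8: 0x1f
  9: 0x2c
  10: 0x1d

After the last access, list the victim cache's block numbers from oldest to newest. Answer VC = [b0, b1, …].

VC = [29, 27, 19, 31, 11]

0: 0x6d (blk 27, set 3) → MISS  vc=[]
1: 0x6d (blk 27, set 3) → L1-HIT  vc=[]
2: 0x24 (blk 9, set 1) → MISS  vc=[]
3: 0x77 (blk 29, set 1) → MISS  vc=[9]
4: 0x4f (blk 19, set 3) → MISS  vc=[9, 27]
5: 0x25 (blk 9, set 1) → VC-HIT  vc=[29, 27]
6: 0x7c (blk 31, set 3) → MISS  vc=[29, 27, 19]
7: 0x25 (blk 9, set 1) → L1-HIT  vc=[29, 27, 19]
8: 0x1f (blk 7, set 3) → MISS  vc=[29, 27, 19, 31]
9: 0x2c (blk 11, set 3) → MISS  vc=[29, 27, 19, 31, 7]
10: 0x1d (blk 7, set 3) → VC-HIT  vc=[29, 27, 19, 31, 11]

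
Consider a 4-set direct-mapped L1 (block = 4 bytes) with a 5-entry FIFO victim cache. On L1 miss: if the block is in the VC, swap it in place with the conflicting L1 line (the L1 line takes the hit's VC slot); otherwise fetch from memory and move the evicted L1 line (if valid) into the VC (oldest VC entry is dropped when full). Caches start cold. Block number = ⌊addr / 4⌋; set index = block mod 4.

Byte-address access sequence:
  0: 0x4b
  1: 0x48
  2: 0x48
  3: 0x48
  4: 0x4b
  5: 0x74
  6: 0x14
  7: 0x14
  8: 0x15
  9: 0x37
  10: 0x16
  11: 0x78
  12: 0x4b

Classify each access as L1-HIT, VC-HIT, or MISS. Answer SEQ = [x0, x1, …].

SEQ = [MISS, L1-HIT, L1-HIT, L1-HIT, L1-HIT, MISS, MISS, L1-HIT, L1-HIT, MISS, VC-HIT, MISS, VC-HIT]

#0 0x4b→b18/s2 MISS; vc=[]
#1 0x48→b18/s2 L1-HIT; vc=[]
#2 0x48→b18/s2 L1-HIT; vc=[]
#3 0x48→b18/s2 L1-HIT; vc=[]
#4 0x4b→b18/s2 L1-HIT; vc=[]
#5 0x74→b29/s1 MISS; vc=[]
#6 0x14→b5/s1 MISS; vc=[29]
#7 0x14→b5/s1 L1-HIT; vc=[29]
#8 0x15→b5/s1 L1-HIT; vc=[29]
#9 0x37→b13/s1 MISS; vc=[29,5]
#10 0x16→b5/s1 VC-HIT; vc=[29,13]
#11 0x78→b30/s2 MISS; vc=[29,13,18]
#12 0x4b→b18/s2 VC-HIT; vc=[29,13,30]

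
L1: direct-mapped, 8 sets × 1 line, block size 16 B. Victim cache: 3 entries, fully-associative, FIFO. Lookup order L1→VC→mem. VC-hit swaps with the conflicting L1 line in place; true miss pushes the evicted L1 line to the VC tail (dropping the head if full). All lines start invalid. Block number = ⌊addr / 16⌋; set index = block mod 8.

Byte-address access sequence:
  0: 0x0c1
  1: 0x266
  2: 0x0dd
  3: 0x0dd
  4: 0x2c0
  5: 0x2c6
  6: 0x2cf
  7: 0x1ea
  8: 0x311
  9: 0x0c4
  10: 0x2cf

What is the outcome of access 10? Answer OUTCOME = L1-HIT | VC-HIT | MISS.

0: 0xc1 (blk 12, set 4) → MISS  vc=[]
1: 0x266 (blk 38, set 6) → MISS  vc=[]
2: 0xdd (blk 13, set 5) → MISS  vc=[]
3: 0xdd (blk 13, set 5) → L1-HIT  vc=[]
4: 0x2c0 (blk 44, set 4) → MISS  vc=[12]
5: 0x2c6 (blk 44, set 4) → L1-HIT  vc=[12]
6: 0x2cf (blk 44, set 4) → L1-HIT  vc=[12]
7: 0x1ea (blk 30, set 6) → MISS  vc=[12, 38]
8: 0x311 (blk 49, set 1) → MISS  vc=[12, 38]
9: 0xc4 (blk 12, set 4) → VC-HIT  vc=[44, 38]
10: 0x2cf (blk 44, set 4) → VC-HIT  vc=[12, 38]

OUTCOME = VC-HIT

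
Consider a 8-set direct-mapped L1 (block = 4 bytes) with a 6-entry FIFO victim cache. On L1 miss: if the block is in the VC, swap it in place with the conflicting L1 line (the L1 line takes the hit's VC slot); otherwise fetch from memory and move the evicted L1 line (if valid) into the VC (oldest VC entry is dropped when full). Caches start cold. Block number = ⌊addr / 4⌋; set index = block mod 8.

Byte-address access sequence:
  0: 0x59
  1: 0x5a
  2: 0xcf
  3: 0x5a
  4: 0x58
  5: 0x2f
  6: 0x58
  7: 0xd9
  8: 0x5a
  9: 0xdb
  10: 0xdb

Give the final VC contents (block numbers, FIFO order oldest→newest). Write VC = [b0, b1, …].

VC = [51, 22]

  [0] addr=0x59 blk=22 s=6: MISS | VC []
  [1] addr=0x5a blk=22 s=6: L1-HIT | VC []
  [2] addr=0xcf blk=51 s=3: MISS | VC []
  [3] addr=0x5a blk=22 s=6: L1-HIT | VC []
  [4] addr=0x58 blk=22 s=6: L1-HIT | VC []
  [5] addr=0x2f blk=11 s=3: MISS | VC [51]
  [6] addr=0x58 blk=22 s=6: L1-HIT | VC [51]
  [7] addr=0xd9 blk=54 s=6: MISS | VC [51, 22]
  [8] addr=0x5a blk=22 s=6: VC-HIT | VC [51, 54]
  [9] addr=0xdb blk=54 s=6: VC-HIT | VC [51, 22]
  [10] addr=0xdb blk=54 s=6: L1-HIT | VC [51, 22]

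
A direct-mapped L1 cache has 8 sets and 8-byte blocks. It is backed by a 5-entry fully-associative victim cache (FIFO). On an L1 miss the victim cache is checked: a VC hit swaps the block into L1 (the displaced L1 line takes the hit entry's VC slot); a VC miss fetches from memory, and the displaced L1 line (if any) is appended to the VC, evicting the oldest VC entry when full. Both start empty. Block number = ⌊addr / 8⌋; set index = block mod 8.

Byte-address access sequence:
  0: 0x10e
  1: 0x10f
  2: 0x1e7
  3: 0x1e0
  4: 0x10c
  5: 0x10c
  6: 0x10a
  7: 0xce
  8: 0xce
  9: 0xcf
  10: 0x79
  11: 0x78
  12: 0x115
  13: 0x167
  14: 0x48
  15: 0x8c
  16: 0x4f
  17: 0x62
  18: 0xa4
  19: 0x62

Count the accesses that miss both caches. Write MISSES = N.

  [0] addr=0x10e blk=33 s=1: MISS | VC []
  [1] addr=0x10f blk=33 s=1: L1-HIT | VC []
  [2] addr=0x1e7 blk=60 s=4: MISS | VC []
  [3] addr=0x1e0 blk=60 s=4: L1-HIT | VC []
  [4] addr=0x10c blk=33 s=1: L1-HIT | VC []
  [5] addr=0x10c blk=33 s=1: L1-HIT | VC []
  [6] addr=0x10a blk=33 s=1: L1-HIT | VC []
  [7] addr=0xce blk=25 s=1: MISS | VC [33]
  [8] addr=0xce blk=25 s=1: L1-HIT | VC [33]
  [9] addr=0xcf blk=25 s=1: L1-HIT | VC [33]
  [10] addr=0x79 blk=15 s=7: MISS | VC [33]
  [11] addr=0x78 blk=15 s=7: L1-HIT | VC [33]
  [12] addr=0x115 blk=34 s=2: MISS | VC [33]
  [13] addr=0x167 blk=44 s=4: MISS | VC [33, 60]
  [14] addr=0x48 blk=9 s=1: MISS | VC [33, 60, 25]
  [15] addr=0x8c blk=17 s=1: MISS | VC [33, 60, 25, 9]
  [16] addr=0x4f blk=9 s=1: VC-HIT | VC [33, 60, 25, 17]
  [17] addr=0x62 blk=12 s=4: MISS | VC [33, 60, 25, 17, 44]
  [18] addr=0xa4 blk=20 s=4: MISS | VC [60, 25, 17, 44, 12]
  [19] addr=0x62 blk=12 s=4: VC-HIT | VC [60, 25, 17, 44, 20]

MISSES = 10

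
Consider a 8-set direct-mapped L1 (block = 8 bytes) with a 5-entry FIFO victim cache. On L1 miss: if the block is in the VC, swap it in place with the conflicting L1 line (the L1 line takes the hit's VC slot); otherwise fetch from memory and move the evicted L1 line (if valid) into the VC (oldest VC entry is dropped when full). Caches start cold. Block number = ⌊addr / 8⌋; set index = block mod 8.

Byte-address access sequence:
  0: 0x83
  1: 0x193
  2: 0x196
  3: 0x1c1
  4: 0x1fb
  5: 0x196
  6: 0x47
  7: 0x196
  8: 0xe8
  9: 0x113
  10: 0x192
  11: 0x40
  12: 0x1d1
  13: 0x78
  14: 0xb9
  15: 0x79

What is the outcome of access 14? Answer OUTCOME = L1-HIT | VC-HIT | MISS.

OUTCOME = MISS

#0 0x83→b16/s0 MISS; vc=[]
#1 0x193→b50/s2 MISS; vc=[]
#2 0x196→b50/s2 L1-HIT; vc=[]
#3 0x1c1→b56/s0 MISS; vc=[16]
#4 0x1fb→b63/s7 MISS; vc=[16]
#5 0x196→b50/s2 L1-HIT; vc=[16]
#6 0x47→b8/s0 MISS; vc=[16,56]
#7 0x196→b50/s2 L1-HIT; vc=[16,56]
#8 0xe8→b29/s5 MISS; vc=[16,56]
#9 0x113→b34/s2 MISS; vc=[16,56,50]
#10 0x192→b50/s2 VC-HIT; vc=[16,56,34]
#11 0x40→b8/s0 L1-HIT; vc=[16,56,34]
#12 0x1d1→b58/s2 MISS; vc=[16,56,34,50]
#13 0x78→b15/s7 MISS; vc=[16,56,34,50,63]
#14 0xb9→b23/s7 MISS; vc=[56,34,50,63,15]
#15 0x79→b15/s7 VC-HIT; vc=[56,34,50,63,23]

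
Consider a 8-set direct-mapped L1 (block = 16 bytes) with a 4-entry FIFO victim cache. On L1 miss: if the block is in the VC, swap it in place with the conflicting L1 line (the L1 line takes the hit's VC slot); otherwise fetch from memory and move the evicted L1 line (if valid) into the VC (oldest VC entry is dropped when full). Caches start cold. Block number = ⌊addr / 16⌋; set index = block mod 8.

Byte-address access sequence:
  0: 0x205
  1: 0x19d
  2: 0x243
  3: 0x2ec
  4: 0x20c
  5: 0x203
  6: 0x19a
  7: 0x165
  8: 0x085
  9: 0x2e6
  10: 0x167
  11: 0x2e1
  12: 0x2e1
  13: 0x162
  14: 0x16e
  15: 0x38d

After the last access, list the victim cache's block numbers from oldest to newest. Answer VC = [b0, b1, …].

VC = [46, 32, 8]

  [0] addr=0x205 blk=32 s=0: MISS | VC []
  [1] addr=0x19d blk=25 s=1: MISS | VC []
  [2] addr=0x243 blk=36 s=4: MISS | VC []
  [3] addr=0x2ec blk=46 s=6: MISS | VC []
  [4] addr=0x20c blk=32 s=0: L1-HIT | VC []
  [5] addr=0x203 blk=32 s=0: L1-HIT | VC []
  [6] addr=0x19a blk=25 s=1: L1-HIT | VC []
  [7] addr=0x165 blk=22 s=6: MISS | VC [46]
  [8] addr=0x85 blk=8 s=0: MISS | VC [46, 32]
  [9] addr=0x2e6 blk=46 s=6: VC-HIT | VC [22, 32]
  [10] addr=0x167 blk=22 s=6: VC-HIT | VC [46, 32]
  [11] addr=0x2e1 blk=46 s=6: VC-HIT | VC [22, 32]
  [12] addr=0x2e1 blk=46 s=6: L1-HIT | VC [22, 32]
  [13] addr=0x162 blk=22 s=6: VC-HIT | VC [46, 32]
  [14] addr=0x16e blk=22 s=6: L1-HIT | VC [46, 32]
  [15] addr=0x38d blk=56 s=0: MISS | VC [46, 32, 8]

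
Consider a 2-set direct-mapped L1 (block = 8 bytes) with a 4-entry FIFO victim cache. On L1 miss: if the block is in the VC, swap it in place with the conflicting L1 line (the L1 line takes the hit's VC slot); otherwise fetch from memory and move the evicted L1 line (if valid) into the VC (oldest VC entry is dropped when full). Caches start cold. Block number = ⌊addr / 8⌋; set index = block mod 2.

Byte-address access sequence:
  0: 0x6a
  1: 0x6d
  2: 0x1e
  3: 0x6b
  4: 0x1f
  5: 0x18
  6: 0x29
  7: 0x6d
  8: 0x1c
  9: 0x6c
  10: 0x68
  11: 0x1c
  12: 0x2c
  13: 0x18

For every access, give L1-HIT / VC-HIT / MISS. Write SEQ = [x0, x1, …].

SEQ = [MISS, L1-HIT, MISS, VC-HIT, VC-HIT, L1-HIT, MISS, VC-HIT, VC-HIT, VC-HIT, L1-HIT, VC-HIT, VC-HIT, VC-HIT]

0: 0x6a (blk 13, set 1) → MISS  vc=[]
1: 0x6d (blk 13, set 1) → L1-HIT  vc=[]
2: 0x1e (blk 3, set 1) → MISS  vc=[13]
3: 0x6b (blk 13, set 1) → VC-HIT  vc=[3]
4: 0x1f (blk 3, set 1) → VC-HIT  vc=[13]
5: 0x18 (blk 3, set 1) → L1-HIT  vc=[13]
6: 0x29 (blk 5, set 1) → MISS  vc=[13, 3]
7: 0x6d (blk 13, set 1) → VC-HIT  vc=[5, 3]
8: 0x1c (blk 3, set 1) → VC-HIT  vc=[5, 13]
9: 0x6c (blk 13, set 1) → VC-HIT  vc=[5, 3]
10: 0x68 (blk 13, set 1) → L1-HIT  vc=[5, 3]
11: 0x1c (blk 3, set 1) → VC-HIT  vc=[5, 13]
12: 0x2c (blk 5, set 1) → VC-HIT  vc=[3, 13]
13: 0x18 (blk 3, set 1) → VC-HIT  vc=[5, 13]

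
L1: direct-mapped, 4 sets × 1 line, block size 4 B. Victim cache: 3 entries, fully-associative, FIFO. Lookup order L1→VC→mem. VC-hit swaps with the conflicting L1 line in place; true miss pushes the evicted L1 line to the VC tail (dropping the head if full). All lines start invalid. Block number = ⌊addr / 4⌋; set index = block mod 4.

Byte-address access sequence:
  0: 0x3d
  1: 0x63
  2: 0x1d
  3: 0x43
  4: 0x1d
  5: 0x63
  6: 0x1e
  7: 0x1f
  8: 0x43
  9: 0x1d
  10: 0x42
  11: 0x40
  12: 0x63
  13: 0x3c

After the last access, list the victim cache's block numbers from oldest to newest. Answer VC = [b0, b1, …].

  [0] addr=0x3d blk=15 s=3: MISS | VC []
  [1] addr=0x63 blk=24 s=0: MISS | VC []
  [2] addr=0x1d blk=7 s=3: MISS | VC [15]
  [3] addr=0x43 blk=16 s=0: MISS | VC [15, 24]
  [4] addr=0x1d blk=7 s=3: L1-HIT | VC [15, 24]
  [5] addr=0x63 blk=24 s=0: VC-HIT | VC [15, 16]
  [6] addr=0x1e blk=7 s=3: L1-HIT | VC [15, 16]
  [7] addr=0x1f blk=7 s=3: L1-HIT | VC [15, 16]
  [8] addr=0x43 blk=16 s=0: VC-HIT | VC [15, 24]
  [9] addr=0x1d blk=7 s=3: L1-HIT | VC [15, 24]
  [10] addr=0x42 blk=16 s=0: L1-HIT | VC [15, 24]
  [11] addr=0x40 blk=16 s=0: L1-HIT | VC [15, 24]
  [12] addr=0x63 blk=24 s=0: VC-HIT | VC [15, 16]
  [13] addr=0x3c blk=15 s=3: VC-HIT | VC [7, 16]

VC = [7, 16]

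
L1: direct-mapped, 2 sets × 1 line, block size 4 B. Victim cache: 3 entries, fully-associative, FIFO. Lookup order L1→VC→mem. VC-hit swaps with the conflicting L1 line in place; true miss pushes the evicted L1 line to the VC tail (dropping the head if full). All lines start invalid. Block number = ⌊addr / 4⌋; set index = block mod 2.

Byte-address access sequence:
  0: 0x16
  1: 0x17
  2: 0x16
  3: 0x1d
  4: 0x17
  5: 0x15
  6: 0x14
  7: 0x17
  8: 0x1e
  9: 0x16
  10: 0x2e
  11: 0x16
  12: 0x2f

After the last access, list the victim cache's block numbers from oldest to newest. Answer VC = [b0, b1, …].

  [0] addr=0x16 blk=5 s=1: MISS | VC []
  [1] addr=0x17 blk=5 s=1: L1-HIT | VC []
  [2] addr=0x16 blk=5 s=1: L1-HIT | VC []
  [3] addr=0x1d blk=7 s=1: MISS | VC [5]
  [4] addr=0x17 blk=5 s=1: VC-HIT | VC [7]
  [5] addr=0x15 blk=5 s=1: L1-HIT | VC [7]
  [6] addr=0x14 blk=5 s=1: L1-HIT | VC [7]
  [7] addr=0x17 blk=5 s=1: L1-HIT | VC [7]
  [8] addr=0x1e blk=7 s=1: VC-HIT | VC [5]
  [9] addr=0x16 blk=5 s=1: VC-HIT | VC [7]
  [10] addr=0x2e blk=11 s=1: MISS | VC [7, 5]
  [11] addr=0x16 blk=5 s=1: VC-HIT | VC [7, 11]
  [12] addr=0x2f blk=11 s=1: VC-HIT | VC [7, 5]

VC = [7, 5]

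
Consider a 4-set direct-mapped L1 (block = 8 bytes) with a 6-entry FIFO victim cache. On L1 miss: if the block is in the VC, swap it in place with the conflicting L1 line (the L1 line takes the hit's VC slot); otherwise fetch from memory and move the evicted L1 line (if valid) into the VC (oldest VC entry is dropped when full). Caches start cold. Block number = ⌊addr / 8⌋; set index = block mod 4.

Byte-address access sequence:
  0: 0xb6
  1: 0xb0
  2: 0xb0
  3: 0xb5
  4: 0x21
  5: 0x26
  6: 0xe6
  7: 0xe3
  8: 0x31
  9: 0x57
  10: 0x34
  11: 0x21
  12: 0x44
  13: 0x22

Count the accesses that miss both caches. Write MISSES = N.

MISSES = 6

0: 0xb6 (blk 22, set 2) → MISS  vc=[]
1: 0xb0 (blk 22, set 2) → L1-HIT  vc=[]
2: 0xb0 (blk 22, set 2) → L1-HIT  vc=[]
3: 0xb5 (blk 22, set 2) → L1-HIT  vc=[]
4: 0x21 (blk 4, set 0) → MISS  vc=[]
5: 0x26 (blk 4, set 0) → L1-HIT  vc=[]
6: 0xe6 (blk 28, set 0) → MISS  vc=[4]
7: 0xe3 (blk 28, set 0) → L1-HIT  vc=[4]
8: 0x31 (blk 6, set 2) → MISS  vc=[4, 22]
9: 0x57 (blk 10, set 2) → MISS  vc=[4, 22, 6]
10: 0x34 (blk 6, set 2) → VC-HIT  vc=[4, 22, 10]
11: 0x21 (blk 4, set 0) → VC-HIT  vc=[28, 22, 10]
12: 0x44 (blk 8, set 0) → MISS  vc=[28, 22, 10, 4]
13: 0x22 (blk 4, set 0) → VC-HIT  vc=[28, 22, 10, 8]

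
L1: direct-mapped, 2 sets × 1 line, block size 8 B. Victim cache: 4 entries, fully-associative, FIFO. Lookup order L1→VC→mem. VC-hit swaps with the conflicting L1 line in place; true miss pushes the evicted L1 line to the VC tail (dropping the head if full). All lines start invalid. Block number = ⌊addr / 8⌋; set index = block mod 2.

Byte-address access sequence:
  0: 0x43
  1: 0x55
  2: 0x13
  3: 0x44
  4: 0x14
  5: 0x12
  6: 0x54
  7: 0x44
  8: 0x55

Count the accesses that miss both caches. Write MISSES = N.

  [0] addr=0x43 blk=8 s=0: MISS | VC []
  [1] addr=0x55 blk=10 s=0: MISS | VC [8]
  [2] addr=0x13 blk=2 s=0: MISS | VC [8, 10]
  [3] addr=0x44 blk=8 s=0: VC-HIT | VC [2, 10]
  [4] addr=0x14 blk=2 s=0: VC-HIT | VC [8, 10]
  [5] addr=0x12 blk=2 s=0: L1-HIT | VC [8, 10]
  [6] addr=0x54 blk=10 s=0: VC-HIT | VC [8, 2]
  [7] addr=0x44 blk=8 s=0: VC-HIT | VC [10, 2]
  [8] addr=0x55 blk=10 s=0: VC-HIT | VC [8, 2]

MISSES = 3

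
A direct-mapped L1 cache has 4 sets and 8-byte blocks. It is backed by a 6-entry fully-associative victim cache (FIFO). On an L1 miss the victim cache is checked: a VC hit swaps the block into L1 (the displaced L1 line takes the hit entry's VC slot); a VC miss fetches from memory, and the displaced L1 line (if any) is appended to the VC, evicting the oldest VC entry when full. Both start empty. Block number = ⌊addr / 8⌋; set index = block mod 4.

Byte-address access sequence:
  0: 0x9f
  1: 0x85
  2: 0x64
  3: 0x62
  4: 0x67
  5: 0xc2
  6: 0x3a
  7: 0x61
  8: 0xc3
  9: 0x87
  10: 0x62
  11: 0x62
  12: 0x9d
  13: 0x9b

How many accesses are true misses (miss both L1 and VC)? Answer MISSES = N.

MISSES = 5

#0 0x9f→b19/s3 MISS; vc=[]
#1 0x85→b16/s0 MISS; vc=[]
#2 0x64→b12/s0 MISS; vc=[16]
#3 0x62→b12/s0 L1-HIT; vc=[16]
#4 0x67→b12/s0 L1-HIT; vc=[16]
#5 0xc2→b24/s0 MISS; vc=[16,12]
#6 0x3a→b7/s3 MISS; vc=[16,12,19]
#7 0x61→b12/s0 VC-HIT; vc=[16,24,19]
#8 0xc3→b24/s0 VC-HIT; vc=[16,12,19]
#9 0x87→b16/s0 VC-HIT; vc=[24,12,19]
#10 0x62→b12/s0 VC-HIT; vc=[24,16,19]
#11 0x62→b12/s0 L1-HIT; vc=[24,16,19]
#12 0x9d→b19/s3 VC-HIT; vc=[24,16,7]
#13 0x9b→b19/s3 L1-HIT; vc=[24,16,7]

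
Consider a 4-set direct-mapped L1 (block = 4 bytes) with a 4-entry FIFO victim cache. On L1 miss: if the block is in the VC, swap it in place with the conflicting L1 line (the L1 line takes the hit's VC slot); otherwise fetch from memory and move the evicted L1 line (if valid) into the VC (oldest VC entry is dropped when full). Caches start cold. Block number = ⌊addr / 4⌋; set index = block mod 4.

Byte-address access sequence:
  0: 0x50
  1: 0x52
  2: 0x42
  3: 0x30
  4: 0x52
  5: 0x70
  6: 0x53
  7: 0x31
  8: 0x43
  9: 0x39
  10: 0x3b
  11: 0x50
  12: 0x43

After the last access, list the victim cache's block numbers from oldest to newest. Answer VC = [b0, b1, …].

0: 0x50 (blk 20, set 0) → MISS  vc=[]
1: 0x52 (blk 20, set 0) → L1-HIT  vc=[]
2: 0x42 (blk 16, set 0) → MISS  vc=[20]
3: 0x30 (blk 12, set 0) → MISS  vc=[20, 16]
4: 0x52 (blk 20, set 0) → VC-HIT  vc=[12, 16]
5: 0x70 (blk 28, set 0) → MISS  vc=[12, 16, 20]
6: 0x53 (blk 20, set 0) → VC-HIT  vc=[12, 16, 28]
7: 0x31 (blk 12, set 0) → VC-HIT  vc=[20, 16, 28]
8: 0x43 (blk 16, set 0) → VC-HIT  vc=[20, 12, 28]
9: 0x39 (blk 14, set 2) → MISS  vc=[20, 12, 28]
10: 0x3b (blk 14, set 2) → L1-HIT  vc=[20, 12, 28]
11: 0x50 (blk 20, set 0) → VC-HIT  vc=[16, 12, 28]
12: 0x43 (blk 16, set 0) → VC-HIT  vc=[20, 12, 28]

VC = [20, 12, 28]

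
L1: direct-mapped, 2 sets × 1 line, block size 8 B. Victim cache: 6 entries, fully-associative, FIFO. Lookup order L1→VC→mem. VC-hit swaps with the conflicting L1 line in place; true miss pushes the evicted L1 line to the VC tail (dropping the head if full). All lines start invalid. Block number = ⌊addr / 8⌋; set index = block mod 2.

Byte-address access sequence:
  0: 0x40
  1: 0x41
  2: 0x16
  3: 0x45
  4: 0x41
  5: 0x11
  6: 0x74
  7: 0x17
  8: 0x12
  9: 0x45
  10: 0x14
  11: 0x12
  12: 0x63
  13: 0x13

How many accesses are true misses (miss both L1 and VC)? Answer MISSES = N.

0: 0x40 (blk 8, set 0) → MISS  vc=[]
1: 0x41 (blk 8, set 0) → L1-HIT  vc=[]
2: 0x16 (blk 2, set 0) → MISS  vc=[8]
3: 0x45 (blk 8, set 0) → VC-HIT  vc=[2]
4: 0x41 (blk 8, set 0) → L1-HIT  vc=[2]
5: 0x11 (blk 2, set 0) → VC-HIT  vc=[8]
6: 0x74 (blk 14, set 0) → MISS  vc=[8, 2]
7: 0x17 (blk 2, set 0) → VC-HIT  vc=[8, 14]
8: 0x12 (blk 2, set 0) → L1-HIT  vc=[8, 14]
9: 0x45 (blk 8, set 0) → VC-HIT  vc=[2, 14]
10: 0x14 (blk 2, set 0) → VC-HIT  vc=[8, 14]
11: 0x12 (blk 2, set 0) → L1-HIT  vc=[8, 14]
12: 0x63 (blk 12, set 0) → MISS  vc=[8, 14, 2]
13: 0x13 (blk 2, set 0) → VC-HIT  vc=[8, 14, 12]

MISSES = 4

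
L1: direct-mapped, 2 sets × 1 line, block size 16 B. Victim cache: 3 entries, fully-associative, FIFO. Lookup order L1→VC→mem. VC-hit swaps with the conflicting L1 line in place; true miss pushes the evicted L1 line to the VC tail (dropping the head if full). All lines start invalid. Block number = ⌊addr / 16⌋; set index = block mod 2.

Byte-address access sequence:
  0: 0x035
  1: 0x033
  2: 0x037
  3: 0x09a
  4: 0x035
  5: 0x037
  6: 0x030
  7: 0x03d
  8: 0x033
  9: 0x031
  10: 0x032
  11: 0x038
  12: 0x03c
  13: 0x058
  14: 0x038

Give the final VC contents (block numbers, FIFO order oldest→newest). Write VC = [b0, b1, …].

VC = [9, 5]

  [0] addr=0x35 blk=3 s=1: MISS | VC []
  [1] addr=0x33 blk=3 s=1: L1-HIT | VC []
  [2] addr=0x37 blk=3 s=1: L1-HIT | VC []
  [3] addr=0x9a blk=9 s=1: MISS | VC [3]
  [4] addr=0x35 blk=3 s=1: VC-HIT | VC [9]
  [5] addr=0x37 blk=3 s=1: L1-HIT | VC [9]
  [6] addr=0x30 blk=3 s=1: L1-HIT | VC [9]
  [7] addr=0x3d blk=3 s=1: L1-HIT | VC [9]
  [8] addr=0x33 blk=3 s=1: L1-HIT | VC [9]
  [9] addr=0x31 blk=3 s=1: L1-HIT | VC [9]
  [10] addr=0x32 blk=3 s=1: L1-HIT | VC [9]
  [11] addr=0x38 blk=3 s=1: L1-HIT | VC [9]
  [12] addr=0x3c blk=3 s=1: L1-HIT | VC [9]
  [13] addr=0x58 blk=5 s=1: MISS | VC [9, 3]
  [14] addr=0x38 blk=3 s=1: VC-HIT | VC [9, 5]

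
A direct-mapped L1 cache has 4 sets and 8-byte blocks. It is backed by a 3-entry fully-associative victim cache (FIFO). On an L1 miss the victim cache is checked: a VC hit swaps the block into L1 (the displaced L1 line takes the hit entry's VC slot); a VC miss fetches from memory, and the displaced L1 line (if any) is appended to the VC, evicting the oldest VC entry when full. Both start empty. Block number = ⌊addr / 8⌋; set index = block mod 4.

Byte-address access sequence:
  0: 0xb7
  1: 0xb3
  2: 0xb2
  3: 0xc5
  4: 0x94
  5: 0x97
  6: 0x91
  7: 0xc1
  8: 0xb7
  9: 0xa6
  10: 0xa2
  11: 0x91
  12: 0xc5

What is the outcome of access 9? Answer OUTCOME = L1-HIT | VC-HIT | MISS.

OUTCOME = MISS

#0 0xb7→b22/s2 MISS; vc=[]
#1 0xb3→b22/s2 L1-HIT; vc=[]
#2 0xb2→b22/s2 L1-HIT; vc=[]
#3 0xc5→b24/s0 MISS; vc=[]
#4 0x94→b18/s2 MISS; vc=[22]
#5 0x97→b18/s2 L1-HIT; vc=[22]
#6 0x91→b18/s2 L1-HIT; vc=[22]
#7 0xc1→b24/s0 L1-HIT; vc=[22]
#8 0xb7→b22/s2 VC-HIT; vc=[18]
#9 0xa6→b20/s0 MISS; vc=[18,24]
#10 0xa2→b20/s0 L1-HIT; vc=[18,24]
#11 0x91→b18/s2 VC-HIT; vc=[22,24]
#12 0xc5→b24/s0 VC-HIT; vc=[22,20]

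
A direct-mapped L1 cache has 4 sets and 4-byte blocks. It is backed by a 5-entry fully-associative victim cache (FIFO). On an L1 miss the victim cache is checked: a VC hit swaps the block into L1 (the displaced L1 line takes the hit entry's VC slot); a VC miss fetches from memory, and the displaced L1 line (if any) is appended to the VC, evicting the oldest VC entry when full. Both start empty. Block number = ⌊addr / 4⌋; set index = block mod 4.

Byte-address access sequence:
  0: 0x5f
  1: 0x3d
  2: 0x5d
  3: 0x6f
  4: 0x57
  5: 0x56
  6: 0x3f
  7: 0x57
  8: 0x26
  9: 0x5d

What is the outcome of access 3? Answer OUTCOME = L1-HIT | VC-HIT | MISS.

0: 0x5f (blk 23, set 3) → MISS  vc=[]
1: 0x3d (blk 15, set 3) → MISS  vc=[23]
2: 0x5d (blk 23, set 3) → VC-HIT  vc=[15]
3: 0x6f (blk 27, set 3) → MISS  vc=[15, 23]
4: 0x57 (blk 21, set 1) → MISS  vc=[15, 23]
5: 0x56 (blk 21, set 1) → L1-HIT  vc=[15, 23]
6: 0x3f (blk 15, set 3) → VC-HIT  vc=[27, 23]
7: 0x57 (blk 21, set 1) → L1-HIT  vc=[27, 23]
8: 0x26 (blk 9, set 1) → MISS  vc=[27, 23, 21]
9: 0x5d (blk 23, set 3) → VC-HIT  vc=[27, 15, 21]

OUTCOME = MISS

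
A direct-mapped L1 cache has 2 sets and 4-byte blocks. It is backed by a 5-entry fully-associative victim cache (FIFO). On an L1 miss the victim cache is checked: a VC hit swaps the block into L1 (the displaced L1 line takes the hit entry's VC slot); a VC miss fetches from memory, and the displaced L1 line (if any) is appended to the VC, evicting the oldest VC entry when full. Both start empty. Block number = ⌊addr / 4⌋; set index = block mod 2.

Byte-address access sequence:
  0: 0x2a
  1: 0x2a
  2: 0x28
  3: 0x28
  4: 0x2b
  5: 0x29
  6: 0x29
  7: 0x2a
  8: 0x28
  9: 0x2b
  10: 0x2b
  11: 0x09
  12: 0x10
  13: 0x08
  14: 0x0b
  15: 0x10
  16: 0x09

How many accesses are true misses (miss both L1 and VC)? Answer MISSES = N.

MISSES = 3

0: 0x2a (blk 10, set 0) → MISS  vc=[]
1: 0x2a (blk 10, set 0) → L1-HIT  vc=[]
2: 0x28 (blk 10, set 0) → L1-HIT  vc=[]
3: 0x28 (blk 10, set 0) → L1-HIT  vc=[]
4: 0x2b (blk 10, set 0) → L1-HIT  vc=[]
5: 0x29 (blk 10, set 0) → L1-HIT  vc=[]
6: 0x29 (blk 10, set 0) → L1-HIT  vc=[]
7: 0x2a (blk 10, set 0) → L1-HIT  vc=[]
8: 0x28 (blk 10, set 0) → L1-HIT  vc=[]
9: 0x2b (blk 10, set 0) → L1-HIT  vc=[]
10: 0x2b (blk 10, set 0) → L1-HIT  vc=[]
11: 0x9 (blk 2, set 0) → MISS  vc=[10]
12: 0x10 (blk 4, set 0) → MISS  vc=[10, 2]
13: 0x8 (blk 2, set 0) → VC-HIT  vc=[10, 4]
14: 0xb (blk 2, set 0) → L1-HIT  vc=[10, 4]
15: 0x10 (blk 4, set 0) → VC-HIT  vc=[10, 2]
16: 0x9 (blk 2, set 0) → VC-HIT  vc=[10, 4]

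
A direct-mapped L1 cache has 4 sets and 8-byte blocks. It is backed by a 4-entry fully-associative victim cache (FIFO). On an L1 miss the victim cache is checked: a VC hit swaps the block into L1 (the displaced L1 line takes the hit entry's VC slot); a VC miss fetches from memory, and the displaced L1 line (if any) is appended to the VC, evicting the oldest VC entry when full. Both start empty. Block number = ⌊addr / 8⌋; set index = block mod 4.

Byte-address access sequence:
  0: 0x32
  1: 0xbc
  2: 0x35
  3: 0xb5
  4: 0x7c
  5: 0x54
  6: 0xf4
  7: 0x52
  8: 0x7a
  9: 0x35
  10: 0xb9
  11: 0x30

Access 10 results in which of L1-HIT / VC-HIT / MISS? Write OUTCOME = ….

OUTCOME = VC-HIT

0: 0x32 (blk 6, set 2) → MISS  vc=[]
1: 0xbc (blk 23, set 3) → MISS  vc=[]
2: 0x35 (blk 6, set 2) → L1-HIT  vc=[]
3: 0xb5 (blk 22, set 2) → MISS  vc=[6]
4: 0x7c (blk 15, set 3) → MISS  vc=[6, 23]
5: 0x54 (blk 10, set 2) → MISS  vc=[6, 23, 22]
6: 0xf4 (blk 30, set 2) → MISS  vc=[6, 23, 22, 10]
7: 0x52 (blk 10, set 2) → VC-HIT  vc=[6, 23, 22, 30]
8: 0x7a (blk 15, set 3) → L1-HIT  vc=[6, 23, 22, 30]
9: 0x35 (blk 6, set 2) → VC-HIT  vc=[10, 23, 22, 30]
10: 0xb9 (blk 23, set 3) → VC-HIT  vc=[10, 15, 22, 30]
11: 0x30 (blk 6, set 2) → L1-HIT  vc=[10, 15, 22, 30]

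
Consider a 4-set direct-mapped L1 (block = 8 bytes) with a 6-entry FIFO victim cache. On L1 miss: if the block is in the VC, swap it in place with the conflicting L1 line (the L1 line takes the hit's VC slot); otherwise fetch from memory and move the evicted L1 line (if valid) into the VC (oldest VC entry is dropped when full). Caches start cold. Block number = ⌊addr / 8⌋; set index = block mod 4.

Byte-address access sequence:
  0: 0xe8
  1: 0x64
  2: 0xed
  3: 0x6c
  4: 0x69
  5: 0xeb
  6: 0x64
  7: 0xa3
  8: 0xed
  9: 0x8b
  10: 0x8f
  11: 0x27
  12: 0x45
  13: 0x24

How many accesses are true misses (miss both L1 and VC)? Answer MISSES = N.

#0 0xe8→b29/s1 MISS; vc=[]
#1 0x64→b12/s0 MISS; vc=[]
#2 0xed→b29/s1 L1-HIT; vc=[]
#3 0x6c→b13/s1 MISS; vc=[29]
#4 0x69→b13/s1 L1-HIT; vc=[29]
#5 0xeb→b29/s1 VC-HIT; vc=[13]
#6 0x64→b12/s0 L1-HIT; vc=[13]
#7 0xa3→b20/s0 MISS; vc=[13,12]
#8 0xed→b29/s1 L1-HIT; vc=[13,12]
#9 0x8b→b17/s1 MISS; vc=[13,12,29]
#10 0x8f→b17/s1 L1-HIT; vc=[13,12,29]
#11 0x27→b4/s0 MISS; vc=[13,12,29,20]
#12 0x45→b8/s0 MISS; vc=[13,12,29,20,4]
#13 0x24→b4/s0 VC-HIT; vc=[13,12,29,20,8]

MISSES = 7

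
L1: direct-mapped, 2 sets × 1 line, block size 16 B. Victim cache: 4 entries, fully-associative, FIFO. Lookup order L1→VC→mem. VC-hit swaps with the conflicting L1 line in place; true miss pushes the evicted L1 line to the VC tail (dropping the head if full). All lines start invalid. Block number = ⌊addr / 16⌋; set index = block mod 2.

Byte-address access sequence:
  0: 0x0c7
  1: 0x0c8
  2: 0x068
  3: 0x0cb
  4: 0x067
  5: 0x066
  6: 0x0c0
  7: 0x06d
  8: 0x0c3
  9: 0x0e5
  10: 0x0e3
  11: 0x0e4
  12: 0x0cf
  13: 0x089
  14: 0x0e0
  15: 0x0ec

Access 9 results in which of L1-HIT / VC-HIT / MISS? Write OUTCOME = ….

0: 0xc7 (blk 12, set 0) → MISS  vc=[]
1: 0xc8 (blk 12, set 0) → L1-HIT  vc=[]
2: 0x68 (blk 6, set 0) → MISS  vc=[12]
3: 0xcb (blk 12, set 0) → VC-HIT  vc=[6]
4: 0x67 (blk 6, set 0) → VC-HIT  vc=[12]
5: 0x66 (blk 6, set 0) → L1-HIT  vc=[12]
6: 0xc0 (blk 12, set 0) → VC-HIT  vc=[6]
7: 0x6d (blk 6, set 0) → VC-HIT  vc=[12]
8: 0xc3 (blk 12, set 0) → VC-HIT  vc=[6]
9: 0xe5 (blk 14, set 0) → MISS  vc=[6, 12]
10: 0xe3 (blk 14, set 0) → L1-HIT  vc=[6, 12]
11: 0xe4 (blk 14, set 0) → L1-HIT  vc=[6, 12]
12: 0xcf (blk 12, set 0) → VC-HIT  vc=[6, 14]
13: 0x89 (blk 8, set 0) → MISS  vc=[6, 14, 12]
14: 0xe0 (blk 14, set 0) → VC-HIT  vc=[6, 8, 12]
15: 0xec (blk 14, set 0) → L1-HIT  vc=[6, 8, 12]

OUTCOME = MISS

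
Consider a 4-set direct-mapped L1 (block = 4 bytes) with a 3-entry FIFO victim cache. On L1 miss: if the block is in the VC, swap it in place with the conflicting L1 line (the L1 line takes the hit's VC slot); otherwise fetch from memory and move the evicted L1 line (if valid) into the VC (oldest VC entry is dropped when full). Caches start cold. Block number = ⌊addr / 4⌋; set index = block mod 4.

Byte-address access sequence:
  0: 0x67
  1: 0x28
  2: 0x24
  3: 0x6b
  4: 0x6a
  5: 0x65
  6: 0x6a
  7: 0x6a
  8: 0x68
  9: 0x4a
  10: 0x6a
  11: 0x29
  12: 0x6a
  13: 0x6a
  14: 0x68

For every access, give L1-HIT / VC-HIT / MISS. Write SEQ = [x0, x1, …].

SEQ = [MISS, MISS, MISS, MISS, L1-HIT, VC-HIT, L1-HIT, L1-HIT, L1-HIT, MISS, VC-HIT, VC-HIT, VC-HIT, L1-HIT, L1-HIT]

0: 0x67 (blk 25, set 1) → MISS  vc=[]
1: 0x28 (blk 10, set 2) → MISS  vc=[]
2: 0x24 (blk 9, set 1) → MISS  vc=[25]
3: 0x6b (blk 26, set 2) → MISS  vc=[25, 10]
4: 0x6a (blk 26, set 2) → L1-HIT  vc=[25, 10]
5: 0x65 (blk 25, set 1) → VC-HIT  vc=[9, 10]
6: 0x6a (blk 26, set 2) → L1-HIT  vc=[9, 10]
7: 0x6a (blk 26, set 2) → L1-HIT  vc=[9, 10]
8: 0x68 (blk 26, set 2) → L1-HIT  vc=[9, 10]
9: 0x4a (blk 18, set 2) → MISS  vc=[9, 10, 26]
10: 0x6a (blk 26, set 2) → VC-HIT  vc=[9, 10, 18]
11: 0x29 (blk 10, set 2) → VC-HIT  vc=[9, 26, 18]
12: 0x6a (blk 26, set 2) → VC-HIT  vc=[9, 10, 18]
13: 0x6a (blk 26, set 2) → L1-HIT  vc=[9, 10, 18]
14: 0x68 (blk 26, set 2) → L1-HIT  vc=[9, 10, 18]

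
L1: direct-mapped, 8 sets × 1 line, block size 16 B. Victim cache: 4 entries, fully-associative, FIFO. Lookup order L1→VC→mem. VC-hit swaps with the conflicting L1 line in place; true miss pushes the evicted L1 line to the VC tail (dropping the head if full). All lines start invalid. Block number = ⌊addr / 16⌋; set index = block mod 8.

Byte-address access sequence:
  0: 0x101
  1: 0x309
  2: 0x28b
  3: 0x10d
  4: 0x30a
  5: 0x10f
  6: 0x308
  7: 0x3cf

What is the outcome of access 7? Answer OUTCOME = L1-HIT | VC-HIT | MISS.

  [0] addr=0x101 blk=16 s=0: MISS | VC []
  [1] addr=0x309 blk=48 s=0: MISS | VC [16]
  [2] addr=0x28b blk=40 s=0: MISS | VC [16, 48]
  [3] addr=0x10d blk=16 s=0: VC-HIT | VC [40, 48]
  [4] addr=0x30a blk=48 s=0: VC-HIT | VC [40, 16]
  [5] addr=0x10f blk=16 s=0: VC-HIT | VC [40, 48]
  [6] addr=0x308 blk=48 s=0: VC-HIT | VC [40, 16]
  [7] addr=0x3cf blk=60 s=4: MISS | VC [40, 16]

OUTCOME = MISS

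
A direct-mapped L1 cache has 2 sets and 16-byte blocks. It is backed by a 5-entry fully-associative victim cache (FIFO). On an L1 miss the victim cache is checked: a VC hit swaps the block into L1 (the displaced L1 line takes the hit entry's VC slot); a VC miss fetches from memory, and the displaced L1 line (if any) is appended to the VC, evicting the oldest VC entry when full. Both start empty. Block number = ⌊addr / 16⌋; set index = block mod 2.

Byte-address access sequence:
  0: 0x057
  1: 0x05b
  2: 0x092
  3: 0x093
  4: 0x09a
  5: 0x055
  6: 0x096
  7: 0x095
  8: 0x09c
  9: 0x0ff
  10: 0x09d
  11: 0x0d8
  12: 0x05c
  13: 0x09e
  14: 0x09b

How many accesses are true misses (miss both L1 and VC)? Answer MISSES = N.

  [0] addr=0x57 blk=5 s=1: MISS | VC []
  [1] addr=0x5b blk=5 s=1: L1-HIT | VC []
  [2] addr=0x92 blk=9 s=1: MISS | VC [5]
  [3] addr=0x93 blk=9 s=1: L1-HIT | VC [5]
  [4] addr=0x9a blk=9 s=1: L1-HIT | VC [5]
  [5] addr=0x55 blk=5 s=1: VC-HIT | VC [9]
  [6] addr=0x96 blk=9 s=1: VC-HIT | VC [5]
  [7] addr=0x95 blk=9 s=1: L1-HIT | VC [5]
  [8] addr=0x9c blk=9 s=1: L1-HIT | VC [5]
  [9] addr=0xff blk=15 s=1: MISS | VC [5, 9]
  [10] addr=0x9d blk=9 s=1: VC-HIT | VC [5, 15]
  [11] addr=0xd8 blk=13 s=1: MISS | VC [5, 15, 9]
  [12] addr=0x5c blk=5 s=1: VC-HIT | VC [13, 15, 9]
  [13] addr=0x9e blk=9 s=1: VC-HIT | VC [13, 15, 5]
  [14] addr=0x9b blk=9 s=1: L1-HIT | VC [13, 15, 5]

MISSES = 4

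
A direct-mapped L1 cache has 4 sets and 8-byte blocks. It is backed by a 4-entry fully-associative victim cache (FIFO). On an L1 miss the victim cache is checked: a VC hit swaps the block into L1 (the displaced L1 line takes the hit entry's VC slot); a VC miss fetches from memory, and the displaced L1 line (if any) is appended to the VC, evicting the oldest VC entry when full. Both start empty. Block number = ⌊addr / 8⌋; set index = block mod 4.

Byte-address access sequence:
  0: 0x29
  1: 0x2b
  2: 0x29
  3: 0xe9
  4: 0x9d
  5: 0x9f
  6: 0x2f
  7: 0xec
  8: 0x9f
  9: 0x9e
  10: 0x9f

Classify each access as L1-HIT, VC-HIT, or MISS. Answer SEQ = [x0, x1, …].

SEQ = [MISS, L1-HIT, L1-HIT, MISS, MISS, L1-HIT, VC-HIT, VC-HIT, L1-HIT, L1-HIT, L1-HIT]

0: 0x29 (blk 5, set 1) → MISS  vc=[]
1: 0x2b (blk 5, set 1) → L1-HIT  vc=[]
2: 0x29 (blk 5, set 1) → L1-HIT  vc=[]
3: 0xe9 (blk 29, set 1) → MISS  vc=[5]
4: 0x9d (blk 19, set 3) → MISS  vc=[5]
5: 0x9f (blk 19, set 3) → L1-HIT  vc=[5]
6: 0x2f (blk 5, set 1) → VC-HIT  vc=[29]
7: 0xec (blk 29, set 1) → VC-HIT  vc=[5]
8: 0x9f (blk 19, set 3) → L1-HIT  vc=[5]
9: 0x9e (blk 19, set 3) → L1-HIT  vc=[5]
10: 0x9f (blk 19, set 3) → L1-HIT  vc=[5]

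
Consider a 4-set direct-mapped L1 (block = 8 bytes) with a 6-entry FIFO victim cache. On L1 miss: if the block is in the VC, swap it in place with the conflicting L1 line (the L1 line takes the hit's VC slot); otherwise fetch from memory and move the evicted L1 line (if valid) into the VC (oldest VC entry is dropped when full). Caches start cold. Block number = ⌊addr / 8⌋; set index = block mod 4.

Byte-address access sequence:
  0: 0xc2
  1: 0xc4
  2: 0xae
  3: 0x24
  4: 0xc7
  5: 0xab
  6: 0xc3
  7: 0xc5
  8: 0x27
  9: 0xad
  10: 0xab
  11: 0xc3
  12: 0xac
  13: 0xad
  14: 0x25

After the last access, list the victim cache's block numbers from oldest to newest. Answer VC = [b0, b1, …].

#0 0xc2→b24/s0 MISS; vc=[]
#1 0xc4→b24/s0 L1-HIT; vc=[]
#2 0xae→b21/s1 MISS; vc=[]
#3 0x24→b4/s0 MISS; vc=[24]
#4 0xc7→b24/s0 VC-HIT; vc=[4]
#5 0xab→b21/s1 L1-HIT; vc=[4]
#6 0xc3→b24/s0 L1-HIT; vc=[4]
#7 0xc5→b24/s0 L1-HIT; vc=[4]
#8 0x27→b4/s0 VC-HIT; vc=[24]
#9 0xad→b21/s1 L1-HIT; vc=[24]
#10 0xab→b21/s1 L1-HIT; vc=[24]
#11 0xc3→b24/s0 VC-HIT; vc=[4]
#12 0xac→b21/s1 L1-HIT; vc=[4]
#13 0xad→b21/s1 L1-HIT; vc=[4]
#14 0x25→b4/s0 VC-HIT; vc=[24]

VC = [24]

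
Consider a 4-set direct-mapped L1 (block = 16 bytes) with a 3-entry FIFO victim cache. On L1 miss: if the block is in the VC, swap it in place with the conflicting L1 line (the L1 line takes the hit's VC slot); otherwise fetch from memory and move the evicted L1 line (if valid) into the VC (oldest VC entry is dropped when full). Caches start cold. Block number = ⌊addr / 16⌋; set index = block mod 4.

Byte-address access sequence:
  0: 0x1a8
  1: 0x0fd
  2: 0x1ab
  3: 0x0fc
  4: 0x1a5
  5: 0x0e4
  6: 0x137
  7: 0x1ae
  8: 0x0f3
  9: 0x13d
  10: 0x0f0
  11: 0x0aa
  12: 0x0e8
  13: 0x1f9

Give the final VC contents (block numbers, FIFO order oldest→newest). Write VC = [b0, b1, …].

VC = [19, 26, 15]

  [0] addr=0x1a8 blk=26 s=2: MISS | VC []
  [1] addr=0xfd blk=15 s=3: MISS | VC []
  [2] addr=0x1ab blk=26 s=2: L1-HIT | VC []
  [3] addr=0xfc blk=15 s=3: L1-HIT | VC []
  [4] addr=0x1a5 blk=26 s=2: L1-HIT | VC []
  [5] addr=0xe4 blk=14 s=2: MISS | VC [26]
  [6] addr=0x137 blk=19 s=3: MISS | VC [26, 15]
  [7] addr=0x1ae blk=26 s=2: VC-HIT | VC [14, 15]
  [8] addr=0xf3 blk=15 s=3: VC-HIT | VC [14, 19]
  [9] addr=0x13d blk=19 s=3: VC-HIT | VC [14, 15]
  [10] addr=0xf0 blk=15 s=3: VC-HIT | VC [14, 19]
  [11] addr=0xaa blk=10 s=2: MISS | VC [14, 19, 26]
  [12] addr=0xe8 blk=14 s=2: VC-HIT | VC [10, 19, 26]
  [13] addr=0x1f9 blk=31 s=3: MISS | VC [19, 26, 15]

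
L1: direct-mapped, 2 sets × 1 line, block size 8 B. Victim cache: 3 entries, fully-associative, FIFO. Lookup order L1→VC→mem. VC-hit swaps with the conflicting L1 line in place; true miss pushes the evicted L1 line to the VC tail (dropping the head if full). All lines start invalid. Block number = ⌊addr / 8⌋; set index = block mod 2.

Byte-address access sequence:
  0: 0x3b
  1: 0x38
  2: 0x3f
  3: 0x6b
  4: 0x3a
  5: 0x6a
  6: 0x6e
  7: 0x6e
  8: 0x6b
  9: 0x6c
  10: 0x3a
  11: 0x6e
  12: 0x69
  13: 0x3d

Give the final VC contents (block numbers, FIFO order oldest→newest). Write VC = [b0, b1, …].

  [0] addr=0x3b blk=7 s=1: MISS | VC []
  [1] addr=0x38 blk=7 s=1: L1-HIT | VC []
  [2] addr=0x3f blk=7 s=1: L1-HIT | VC []
  [3] addr=0x6b blk=13 s=1: MISS | VC [7]
  [4] addr=0x3a blk=7 s=1: VC-HIT | VC [13]
  [5] addr=0x6a blk=13 s=1: VC-HIT | VC [7]
  [6] addr=0x6e blk=13 s=1: L1-HIT | VC [7]
  [7] addr=0x6e blk=13 s=1: L1-HIT | VC [7]
  [8] addr=0x6b blk=13 s=1: L1-HIT | VC [7]
  [9] addr=0x6c blk=13 s=1: L1-HIT | VC [7]
  [10] addr=0x3a blk=7 s=1: VC-HIT | VC [13]
  [11] addr=0x6e blk=13 s=1: VC-HIT | VC [7]
  [12] addr=0x69 blk=13 s=1: L1-HIT | VC [7]
  [13] addr=0x3d blk=7 s=1: VC-HIT | VC [13]

VC = [13]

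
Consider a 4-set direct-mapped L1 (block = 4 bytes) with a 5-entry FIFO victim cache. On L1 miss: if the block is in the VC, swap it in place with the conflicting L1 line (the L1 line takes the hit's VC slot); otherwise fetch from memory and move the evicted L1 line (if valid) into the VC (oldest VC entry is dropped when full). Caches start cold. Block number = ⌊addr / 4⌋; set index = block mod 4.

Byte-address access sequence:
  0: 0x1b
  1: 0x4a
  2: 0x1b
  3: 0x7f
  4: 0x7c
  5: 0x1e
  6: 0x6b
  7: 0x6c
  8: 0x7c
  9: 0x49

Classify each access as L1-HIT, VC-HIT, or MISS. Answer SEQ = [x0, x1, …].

SEQ = [MISS, MISS, VC-HIT, MISS, L1-HIT, MISS, MISS, MISS, VC-HIT, VC-HIT]

0: 0x1b (blk 6, set 2) → MISS  vc=[]
1: 0x4a (blk 18, set 2) → MISS  vc=[6]
2: 0x1b (blk 6, set 2) → VC-HIT  vc=[18]
3: 0x7f (blk 31, set 3) → MISS  vc=[18]
4: 0x7c (blk 31, set 3) → L1-HIT  vc=[18]
5: 0x1e (blk 7, set 3) → MISS  vc=[18, 31]
6: 0x6b (blk 26, set 2) → MISS  vc=[18, 31, 6]
7: 0x6c (blk 27, set 3) → MISS  vc=[18, 31, 6, 7]
8: 0x7c (blk 31, set 3) → VC-HIT  vc=[18, 27, 6, 7]
9: 0x49 (blk 18, set 2) → VC-HIT  vc=[26, 27, 6, 7]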